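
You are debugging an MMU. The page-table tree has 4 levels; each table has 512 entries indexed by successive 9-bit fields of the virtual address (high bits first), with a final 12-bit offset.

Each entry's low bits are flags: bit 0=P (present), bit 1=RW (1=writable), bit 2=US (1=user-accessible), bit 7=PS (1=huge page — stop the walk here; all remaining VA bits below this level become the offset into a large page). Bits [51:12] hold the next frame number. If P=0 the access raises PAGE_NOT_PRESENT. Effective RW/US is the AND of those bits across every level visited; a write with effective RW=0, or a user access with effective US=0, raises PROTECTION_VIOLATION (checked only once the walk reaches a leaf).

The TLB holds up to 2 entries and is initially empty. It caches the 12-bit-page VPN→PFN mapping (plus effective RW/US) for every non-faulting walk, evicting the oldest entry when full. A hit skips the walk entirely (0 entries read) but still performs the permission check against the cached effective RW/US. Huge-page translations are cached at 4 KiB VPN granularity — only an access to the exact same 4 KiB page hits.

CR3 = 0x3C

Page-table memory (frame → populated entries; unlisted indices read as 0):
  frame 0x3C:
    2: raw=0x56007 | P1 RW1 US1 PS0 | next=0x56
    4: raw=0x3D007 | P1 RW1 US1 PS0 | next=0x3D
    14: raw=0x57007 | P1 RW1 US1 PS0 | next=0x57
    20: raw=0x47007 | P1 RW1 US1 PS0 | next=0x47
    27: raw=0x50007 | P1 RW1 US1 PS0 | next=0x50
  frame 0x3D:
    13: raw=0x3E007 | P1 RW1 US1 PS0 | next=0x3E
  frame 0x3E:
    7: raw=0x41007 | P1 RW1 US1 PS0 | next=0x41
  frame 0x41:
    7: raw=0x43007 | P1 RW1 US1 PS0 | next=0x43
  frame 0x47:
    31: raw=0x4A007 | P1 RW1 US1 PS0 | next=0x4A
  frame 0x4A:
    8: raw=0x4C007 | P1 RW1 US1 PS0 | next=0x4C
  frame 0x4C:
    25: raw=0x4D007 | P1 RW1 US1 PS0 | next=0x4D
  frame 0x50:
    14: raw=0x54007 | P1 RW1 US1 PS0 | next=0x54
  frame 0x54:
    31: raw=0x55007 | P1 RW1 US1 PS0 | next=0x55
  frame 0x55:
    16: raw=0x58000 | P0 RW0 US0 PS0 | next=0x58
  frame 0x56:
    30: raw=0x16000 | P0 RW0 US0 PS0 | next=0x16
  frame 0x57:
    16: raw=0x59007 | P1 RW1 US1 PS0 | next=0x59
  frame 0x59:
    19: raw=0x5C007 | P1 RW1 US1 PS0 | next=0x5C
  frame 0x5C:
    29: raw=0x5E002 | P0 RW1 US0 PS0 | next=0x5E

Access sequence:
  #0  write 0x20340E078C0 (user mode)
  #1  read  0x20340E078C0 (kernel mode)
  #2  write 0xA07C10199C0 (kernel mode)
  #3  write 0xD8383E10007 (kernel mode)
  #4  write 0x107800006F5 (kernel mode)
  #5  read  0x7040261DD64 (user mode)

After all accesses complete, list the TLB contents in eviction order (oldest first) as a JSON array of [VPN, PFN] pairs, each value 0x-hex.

Per-access translation:
#0 VA=0x20340E078C0 (w,user):
  lvl0: tbl 0x3C, slot 4 ⇒ 0x3D007 (P1/RW1/US1/PS0)
  lvl1: tbl 0x3D, slot 13 ⇒ 0x3E007 (P1/RW1/US1/PS0)
  lvl2: tbl 0x3E, slot 7 ⇒ 0x41007 (P1/RW1/US1/PS0)
  lvl3: tbl 0x41, slot 7 ⇒ 0x43007 (P1/RW1/US1/PS0)
  ✓ 0x438C0  — 4 lookups
#1 VA=0x20340E078C0 (r,kernel):
  TLB hit vpn=0x20340E07 → PA=0x438C0
#2 VA=0xA07C10199C0 (w,kernel):
  lvl0: tbl 0x3C, slot 20 ⇒ 0x47007 (P1/RW1/US1/PS0)
  lvl1: tbl 0x47, slot 31 ⇒ 0x4A007 (P1/RW1/US1/PS0)
  lvl2: tbl 0x4A, slot 8 ⇒ 0x4C007 (P1/RW1/US1/PS0)
  lvl3: tbl 0x4C, slot 25 ⇒ 0x4D007 (P1/RW1/US1/PS0)
  ✓ 0x4D9C0  — 4 lookups
#3 VA=0xD8383E10007 (w,kernel):
  lvl0: tbl 0x3C, slot 27 ⇒ 0x50007 (P1/RW1/US1/PS0)
  lvl1: tbl 0x50, slot 14 ⇒ 0x54007 (P1/RW1/US1/PS0)
  lvl2: tbl 0x54, slot 31 ⇒ 0x55007 (P1/RW1/US1/PS0)
  lvl3: tbl 0x55, slot 16 ⇒ 0x58000 (P0/RW0/US0/PS0)
  → PAGE_NOT_PRESENT  (4 entries read)
#4 VA=0x107800006F5 (w,kernel):
  lvl0: tbl 0x3C, slot 2 ⇒ 0x56007 (P1/RW1/US1/PS0)
  lvl1: tbl 0x56, slot 30 ⇒ 0x16000 (P0/RW0/US0/PS0)
  → PAGE_NOT_PRESENT  (2 entries read)
#5 VA=0x7040261DD64 (r,user):
  lvl0: tbl 0x3C, slot 14 ⇒ 0x57007 (P1/RW1/US1/PS0)
  lvl1: tbl 0x57, slot 16 ⇒ 0x59007 (P1/RW1/US1/PS0)
  lvl2: tbl 0x59, slot 19 ⇒ 0x5C007 (P1/RW1/US1/PS0)
  lvl3: tbl 0x5C, slot 29 ⇒ 0x5E002 (P0/RW1/US0/PS0)
  → PAGE_NOT_PRESENT  (4 entries read)

TLB: [["0x20340E07", "0x43"], ["0xA07C1019", "0x4D"]]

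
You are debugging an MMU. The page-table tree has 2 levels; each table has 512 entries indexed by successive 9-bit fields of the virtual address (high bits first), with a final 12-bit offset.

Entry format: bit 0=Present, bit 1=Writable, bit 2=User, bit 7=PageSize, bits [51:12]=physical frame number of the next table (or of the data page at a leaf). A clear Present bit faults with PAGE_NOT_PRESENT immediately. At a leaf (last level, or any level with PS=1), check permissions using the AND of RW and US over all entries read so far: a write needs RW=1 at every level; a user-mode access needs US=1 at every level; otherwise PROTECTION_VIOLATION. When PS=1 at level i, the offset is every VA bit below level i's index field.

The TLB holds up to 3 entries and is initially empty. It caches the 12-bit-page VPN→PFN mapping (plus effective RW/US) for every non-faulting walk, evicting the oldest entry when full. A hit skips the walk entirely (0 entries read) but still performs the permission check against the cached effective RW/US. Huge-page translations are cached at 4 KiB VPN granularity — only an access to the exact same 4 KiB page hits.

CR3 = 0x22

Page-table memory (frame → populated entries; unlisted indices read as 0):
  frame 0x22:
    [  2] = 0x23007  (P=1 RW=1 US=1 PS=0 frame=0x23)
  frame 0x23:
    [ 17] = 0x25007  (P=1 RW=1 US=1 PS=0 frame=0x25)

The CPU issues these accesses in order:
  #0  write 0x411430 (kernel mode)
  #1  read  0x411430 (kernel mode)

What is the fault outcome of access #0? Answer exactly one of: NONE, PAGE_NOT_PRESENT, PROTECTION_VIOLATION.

Per-access translation:
#0 VA=0x411430 (w,kernel):
  lvl0: tbl 0x22, slot 2 ⇒ 0x23007 (P1/RW1/US1/PS0)
  lvl1: tbl 0x23, slot 17 ⇒ 0x25007 (P1/RW1/US1/PS0)
  → PA=0x25430  (2 entries read)
#1 VA=0x411430 (r,kernel):
  TLB hit vpn=0x411 → PA=0x25430

Access #0 fault: NONE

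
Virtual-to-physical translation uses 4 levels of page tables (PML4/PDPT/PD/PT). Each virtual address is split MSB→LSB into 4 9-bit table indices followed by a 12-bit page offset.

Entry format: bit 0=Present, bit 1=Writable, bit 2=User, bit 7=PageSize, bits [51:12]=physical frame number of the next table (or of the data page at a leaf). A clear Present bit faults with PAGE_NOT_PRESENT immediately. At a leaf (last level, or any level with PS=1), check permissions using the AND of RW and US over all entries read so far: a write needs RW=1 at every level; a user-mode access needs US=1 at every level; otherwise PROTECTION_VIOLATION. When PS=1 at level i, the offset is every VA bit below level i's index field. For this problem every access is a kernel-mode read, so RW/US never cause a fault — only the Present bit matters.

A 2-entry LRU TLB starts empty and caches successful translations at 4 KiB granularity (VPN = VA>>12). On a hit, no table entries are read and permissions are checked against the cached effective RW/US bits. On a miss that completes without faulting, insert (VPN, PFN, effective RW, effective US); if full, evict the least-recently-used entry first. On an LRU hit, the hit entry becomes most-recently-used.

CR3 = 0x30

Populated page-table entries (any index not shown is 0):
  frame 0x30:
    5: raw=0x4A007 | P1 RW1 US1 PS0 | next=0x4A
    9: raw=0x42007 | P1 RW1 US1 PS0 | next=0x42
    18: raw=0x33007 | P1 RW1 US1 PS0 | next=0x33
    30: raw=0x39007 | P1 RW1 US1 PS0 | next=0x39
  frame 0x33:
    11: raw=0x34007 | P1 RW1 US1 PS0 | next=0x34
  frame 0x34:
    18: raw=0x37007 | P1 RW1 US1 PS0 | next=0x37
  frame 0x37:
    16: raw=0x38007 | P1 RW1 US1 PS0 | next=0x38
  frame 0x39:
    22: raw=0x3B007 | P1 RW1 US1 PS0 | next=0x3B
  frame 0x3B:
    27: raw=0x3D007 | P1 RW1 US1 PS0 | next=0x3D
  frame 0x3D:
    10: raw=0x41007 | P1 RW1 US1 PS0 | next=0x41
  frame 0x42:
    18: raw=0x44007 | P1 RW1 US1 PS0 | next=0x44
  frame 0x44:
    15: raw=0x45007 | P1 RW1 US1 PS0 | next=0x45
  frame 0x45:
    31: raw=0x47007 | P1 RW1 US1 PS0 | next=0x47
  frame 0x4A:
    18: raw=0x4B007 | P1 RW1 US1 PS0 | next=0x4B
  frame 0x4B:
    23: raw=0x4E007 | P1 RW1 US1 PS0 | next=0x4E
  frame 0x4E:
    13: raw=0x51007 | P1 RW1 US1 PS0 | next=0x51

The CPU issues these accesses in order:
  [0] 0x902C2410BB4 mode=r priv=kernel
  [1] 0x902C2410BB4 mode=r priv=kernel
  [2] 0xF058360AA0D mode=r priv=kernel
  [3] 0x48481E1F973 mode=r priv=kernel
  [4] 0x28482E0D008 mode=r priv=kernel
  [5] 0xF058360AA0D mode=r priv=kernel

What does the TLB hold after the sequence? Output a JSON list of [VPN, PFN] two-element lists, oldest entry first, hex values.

Trace:
#0 VA=0x902C2410BB4 (r,kernel):
  L0: frame=0x30 idx=18 entry=0x33007 [P=1 RW=1 US=1 PS=0]
  L1: frame=0x33 idx=11 entry=0x34007 [P=1 RW=1 US=1 PS=0]
  L2: frame=0x34 idx=18 entry=0x37007 [P=1 RW=1 US=1 PS=0]
  L3: frame=0x37 idx=16 entry=0x38007 [P=1 RW=1 US=1 PS=0]
  ✓ 0x38BB4  — 4 lookups
#1 VA=0x902C2410BB4 (r,kernel):
  TLB hit vpn=0x902C2410 → PA=0x38BB4
#2 VA=0xF058360AA0D (r,kernel):
  L0: frame=0x30 idx=30 entry=0x39007 [P=1 RW=1 US=1 PS=0]
  L1: frame=0x39 idx=22 entry=0x3B007 [P=1 RW=1 US=1 PS=0]
  L2: frame=0x3B idx=27 entry=0x3D007 [P=1 RW=1 US=1 PS=0]
  L3: frame=0x3D idx=10 entry=0x41007 [P=1 RW=1 US=1 PS=0]
  ✓ 0x41A0D  — 4 lookups
#3 VA=0x48481E1F973 (r,kernel):
  L0: frame=0x30 idx=9 entry=0x42007 [P=1 RW=1 US=1 PS=0]
  L1: frame=0x42 idx=18 entry=0x44007 [P=1 RW=1 US=1 PS=0]
  L2: frame=0x44 idx=15 entry=0x45007 [P=1 RW=1 US=1 PS=0]
  L3: frame=0x45 idx=31 entry=0x47007 [P=1 RW=1 US=1 PS=0]
  ✓ 0x47973  — 4 lookups
#4 VA=0x28482E0D008 (r,kernel):
  L0: frame=0x30 idx=5 entry=0x4A007 [P=1 RW=1 US=1 PS=0]
  L1: frame=0x4A idx=18 entry=0x4B007 [P=1 RW=1 US=1 PS=0]
  L2: frame=0x4B idx=23 entry=0x4E007 [P=1 RW=1 US=1 PS=0]
  L3: frame=0x4E idx=13 entry=0x51007 [P=1 RW=1 US=1 PS=0]
  ✓ 0x51008  — 4 lookups
#5 VA=0xF058360AA0D (r,kernel):
  L0: frame=0x30 idx=30 entry=0x39007 [P=1 RW=1 US=1 PS=0]
  L1: frame=0x39 idx=22 entry=0x3B007 [P=1 RW=1 US=1 PS=0]
  L2: frame=0x3B idx=27 entry=0x3D007 [P=1 RW=1 US=1 PS=0]
  L3: frame=0x3D idx=10 entry=0x41007 [P=1 RW=1 US=1 PS=0]
  ✓ 0x41A0D  — 4 lookups

TLB: [["0x28482E0D", "0x51"], ["0xF058360A", "0x41"]]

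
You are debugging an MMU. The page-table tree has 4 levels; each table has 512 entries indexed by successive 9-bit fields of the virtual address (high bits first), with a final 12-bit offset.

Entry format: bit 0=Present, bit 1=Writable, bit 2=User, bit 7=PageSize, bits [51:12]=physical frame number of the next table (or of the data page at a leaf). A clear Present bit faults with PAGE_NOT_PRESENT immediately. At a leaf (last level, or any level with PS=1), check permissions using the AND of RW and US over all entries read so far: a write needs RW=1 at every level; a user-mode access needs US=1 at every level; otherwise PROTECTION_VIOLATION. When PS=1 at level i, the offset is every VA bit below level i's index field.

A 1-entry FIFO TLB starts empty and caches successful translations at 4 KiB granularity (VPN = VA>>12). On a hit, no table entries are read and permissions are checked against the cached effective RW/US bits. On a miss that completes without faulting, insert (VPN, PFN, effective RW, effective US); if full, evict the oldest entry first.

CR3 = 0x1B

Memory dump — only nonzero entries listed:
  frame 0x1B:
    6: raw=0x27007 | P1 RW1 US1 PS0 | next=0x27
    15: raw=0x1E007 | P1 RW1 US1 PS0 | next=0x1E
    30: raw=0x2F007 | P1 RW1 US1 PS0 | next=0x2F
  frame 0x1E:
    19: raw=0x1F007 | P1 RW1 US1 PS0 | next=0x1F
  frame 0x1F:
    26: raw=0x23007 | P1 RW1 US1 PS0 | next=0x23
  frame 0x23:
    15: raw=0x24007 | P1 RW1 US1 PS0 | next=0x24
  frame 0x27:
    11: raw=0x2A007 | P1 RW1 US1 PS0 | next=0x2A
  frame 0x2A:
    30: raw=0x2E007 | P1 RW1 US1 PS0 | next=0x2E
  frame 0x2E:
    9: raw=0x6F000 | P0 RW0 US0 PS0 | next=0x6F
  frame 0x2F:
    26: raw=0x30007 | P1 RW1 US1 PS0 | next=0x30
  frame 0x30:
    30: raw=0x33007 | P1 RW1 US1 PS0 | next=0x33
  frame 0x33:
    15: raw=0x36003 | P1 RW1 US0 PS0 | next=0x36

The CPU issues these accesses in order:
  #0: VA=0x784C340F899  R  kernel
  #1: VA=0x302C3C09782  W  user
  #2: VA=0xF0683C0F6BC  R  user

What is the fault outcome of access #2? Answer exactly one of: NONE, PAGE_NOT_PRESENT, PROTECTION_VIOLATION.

Per-access translation:
#0 VA=0x784C340F899 (r,kernel):
  [0] read 0x1B idx=15: raw=0x1E007 flags P=1 W=1 U=1 S=0
  [1] read 0x1E idx=19: raw=0x1F007 flags P=1 W=1 U=1 S=0
  [2] read 0x1F idx=26: raw=0x23007 flags P=1 W=1 U=1 S=0
  [3] read 0x23 idx=15: raw=0x24007 flags P=1 W=1 U=1 S=0
  ⇒ phys 0x24899  [4 reads]
#1 VA=0x302C3C09782 (w,user):
  [0] read 0x1B idx=6: raw=0x27007 flags P=1 W=1 U=1 S=0
  [1] read 0x27 idx=11: raw=0x2A007 flags P=1 W=1 U=1 S=0
  [2] read 0x2A idx=30: raw=0x2E007 flags P=1 W=1 U=1 S=0
  [3] read 0x2E idx=9: raw=0x6F000 flags P=0 W=0 U=0 S=0
  → PAGE_NOT_PRESENT  (4 entries read)
#2 VA=0xF0683C0F6BC (r,user):
  [0] read 0x1B idx=30: raw=0x2F007 flags P=1 W=1 U=1 S=0
  [1] read 0x2F idx=26: raw=0x30007 flags P=1 W=1 U=1 S=0
  [2] read 0x30 idx=30: raw=0x33007 flags P=1 W=1 U=1 S=0
  [3] read 0x33 idx=15: raw=0x36003 flags P=1 W=1 U=0 S=0
  → PROTECTION_VIOLATION  (4 entries read)

Access #2 fault: PROTECTION_VIOLATION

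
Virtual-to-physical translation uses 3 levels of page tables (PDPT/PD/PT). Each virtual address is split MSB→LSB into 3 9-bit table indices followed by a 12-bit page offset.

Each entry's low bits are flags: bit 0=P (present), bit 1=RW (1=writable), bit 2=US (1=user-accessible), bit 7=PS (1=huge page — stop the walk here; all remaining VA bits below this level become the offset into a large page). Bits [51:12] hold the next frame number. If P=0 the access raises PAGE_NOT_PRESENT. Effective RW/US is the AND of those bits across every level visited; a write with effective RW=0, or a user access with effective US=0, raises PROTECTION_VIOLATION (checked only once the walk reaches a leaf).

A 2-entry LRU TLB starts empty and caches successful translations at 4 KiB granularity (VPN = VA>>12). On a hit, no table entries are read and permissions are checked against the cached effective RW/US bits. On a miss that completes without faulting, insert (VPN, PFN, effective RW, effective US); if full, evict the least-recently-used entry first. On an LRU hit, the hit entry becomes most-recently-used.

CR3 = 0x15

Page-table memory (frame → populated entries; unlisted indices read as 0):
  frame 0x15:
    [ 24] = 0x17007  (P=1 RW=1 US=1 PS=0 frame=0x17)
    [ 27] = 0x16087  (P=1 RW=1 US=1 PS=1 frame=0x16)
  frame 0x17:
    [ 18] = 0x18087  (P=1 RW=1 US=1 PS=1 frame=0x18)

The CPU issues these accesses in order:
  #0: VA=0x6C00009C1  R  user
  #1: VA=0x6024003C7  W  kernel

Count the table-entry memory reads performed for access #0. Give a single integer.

Trace:
#0 VA=0x6C00009C1 (r,user):
  lvl0: tbl 0x15, slot 27 ⇒ 0x16087 (P1/RW1/US1/PS1)
  ⇒ phys 0x169C1 (huge @L0)  [1 reads]
#1 VA=0x6024003C7 (w,kernel):
  lvl0: tbl 0x15, slot 24 ⇒ 0x17007 (P1/RW1/US1/PS0)
  lvl1: tbl 0x17, slot 18 ⇒ 0x18087 (P1/RW1/US1/PS1)
  ⇒ phys 0x183C7 (huge @L1)  [2 reads]

Entries read for #0: 1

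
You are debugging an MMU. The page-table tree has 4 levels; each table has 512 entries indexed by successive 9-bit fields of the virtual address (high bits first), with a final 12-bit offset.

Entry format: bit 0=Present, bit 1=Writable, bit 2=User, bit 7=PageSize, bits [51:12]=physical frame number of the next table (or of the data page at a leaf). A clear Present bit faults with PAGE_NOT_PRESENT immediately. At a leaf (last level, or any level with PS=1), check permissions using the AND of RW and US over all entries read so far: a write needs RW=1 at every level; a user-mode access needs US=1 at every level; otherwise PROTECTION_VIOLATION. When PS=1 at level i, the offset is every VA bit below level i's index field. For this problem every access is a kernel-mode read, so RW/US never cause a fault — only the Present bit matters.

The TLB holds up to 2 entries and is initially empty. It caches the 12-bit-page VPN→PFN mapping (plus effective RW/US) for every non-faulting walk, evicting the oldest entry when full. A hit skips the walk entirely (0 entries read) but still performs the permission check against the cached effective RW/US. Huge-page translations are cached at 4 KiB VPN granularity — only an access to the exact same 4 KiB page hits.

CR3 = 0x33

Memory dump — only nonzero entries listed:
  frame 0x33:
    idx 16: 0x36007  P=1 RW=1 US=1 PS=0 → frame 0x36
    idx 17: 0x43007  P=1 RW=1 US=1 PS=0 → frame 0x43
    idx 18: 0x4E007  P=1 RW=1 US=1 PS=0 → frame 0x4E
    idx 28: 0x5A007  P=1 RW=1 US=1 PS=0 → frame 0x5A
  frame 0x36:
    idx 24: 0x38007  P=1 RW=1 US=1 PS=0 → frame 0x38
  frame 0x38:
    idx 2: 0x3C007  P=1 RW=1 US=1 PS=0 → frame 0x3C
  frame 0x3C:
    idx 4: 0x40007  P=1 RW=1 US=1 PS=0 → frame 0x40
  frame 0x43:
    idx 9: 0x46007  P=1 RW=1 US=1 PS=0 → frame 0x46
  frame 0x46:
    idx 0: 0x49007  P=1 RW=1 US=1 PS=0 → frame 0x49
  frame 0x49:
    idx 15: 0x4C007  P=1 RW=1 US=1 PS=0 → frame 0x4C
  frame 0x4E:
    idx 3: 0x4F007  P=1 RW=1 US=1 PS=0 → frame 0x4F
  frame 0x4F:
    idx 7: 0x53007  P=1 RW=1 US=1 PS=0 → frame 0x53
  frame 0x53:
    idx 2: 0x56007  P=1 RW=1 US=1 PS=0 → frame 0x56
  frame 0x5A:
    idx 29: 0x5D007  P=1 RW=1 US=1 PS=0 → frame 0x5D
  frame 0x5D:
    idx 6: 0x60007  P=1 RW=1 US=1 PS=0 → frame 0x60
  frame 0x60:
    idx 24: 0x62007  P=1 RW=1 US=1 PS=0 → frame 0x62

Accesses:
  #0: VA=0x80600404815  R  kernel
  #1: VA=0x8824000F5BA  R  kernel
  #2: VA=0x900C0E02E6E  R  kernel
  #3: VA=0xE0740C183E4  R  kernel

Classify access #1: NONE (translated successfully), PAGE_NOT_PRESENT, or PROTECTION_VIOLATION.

Walk each access:
#0 VA=0x80600404815 (r,kernel):
  L0: frame=0x33 idx=16 entry=0x36007 [P=1 RW=1 US=1 PS=0]
  L1: frame=0x36 idx=24 entry=0x38007 [P=1 RW=1 US=1 PS=0]
  L2: frame=0x38 idx=2 entry=0x3C007 [P=1 RW=1 US=1 PS=0]
  L3: frame=0x3C idx=4 entry=0x40007 [P=1 RW=1 US=1 PS=0]
  ✓ 0x40815  — 4 lookups
#1 VA=0x8824000F5BA (r,kernel):
  L0: frame=0x33 idx=17 entry=0x43007 [P=1 RW=1 US=1 PS=0]
  L1: frame=0x43 idx=9 entry=0x46007 [P=1 RW=1 US=1 PS=0]
  L2: frame=0x46 idx=0 entry=0x49007 [P=1 RW=1 US=1 PS=0]
  L3: frame=0x49 idx=15 entry=0x4C007 [P=1 RW=1 US=1 PS=0]
  ✓ 0x4C5BA  — 4 lookups
#2 VA=0x900C0E02E6E (r,kernel):
  L0: frame=0x33 idx=18 entry=0x4E007 [P=1 RW=1 US=1 PS=0]
  L1: frame=0x4E idx=3 entry=0x4F007 [P=1 RW=1 US=1 PS=0]
  L2: frame=0x4F idx=7 entry=0x53007 [P=1 RW=1 US=1 PS=0]
  L3: frame=0x53 idx=2 entry=0x56007 [P=1 RW=1 US=1 PS=0]
  ✓ 0x56E6E  — 4 lookups
#3 VA=0xE0740C183E4 (r,kernel):
  L0: frame=0x33 idx=28 entry=0x5A007 [P=1 RW=1 US=1 PS=0]
  L1: frame=0x5A idx=29 entry=0x5D007 [P=1 RW=1 US=1 PS=0]
  L2: frame=0x5D idx=6 entry=0x60007 [P=1 RW=1 US=1 PS=0]
  L3: frame=0x60 idx=24 entry=0x62007 [P=1 RW=1 US=1 PS=0]
  ✓ 0x623E4  — 4 lookups

Access #1 fault: NONE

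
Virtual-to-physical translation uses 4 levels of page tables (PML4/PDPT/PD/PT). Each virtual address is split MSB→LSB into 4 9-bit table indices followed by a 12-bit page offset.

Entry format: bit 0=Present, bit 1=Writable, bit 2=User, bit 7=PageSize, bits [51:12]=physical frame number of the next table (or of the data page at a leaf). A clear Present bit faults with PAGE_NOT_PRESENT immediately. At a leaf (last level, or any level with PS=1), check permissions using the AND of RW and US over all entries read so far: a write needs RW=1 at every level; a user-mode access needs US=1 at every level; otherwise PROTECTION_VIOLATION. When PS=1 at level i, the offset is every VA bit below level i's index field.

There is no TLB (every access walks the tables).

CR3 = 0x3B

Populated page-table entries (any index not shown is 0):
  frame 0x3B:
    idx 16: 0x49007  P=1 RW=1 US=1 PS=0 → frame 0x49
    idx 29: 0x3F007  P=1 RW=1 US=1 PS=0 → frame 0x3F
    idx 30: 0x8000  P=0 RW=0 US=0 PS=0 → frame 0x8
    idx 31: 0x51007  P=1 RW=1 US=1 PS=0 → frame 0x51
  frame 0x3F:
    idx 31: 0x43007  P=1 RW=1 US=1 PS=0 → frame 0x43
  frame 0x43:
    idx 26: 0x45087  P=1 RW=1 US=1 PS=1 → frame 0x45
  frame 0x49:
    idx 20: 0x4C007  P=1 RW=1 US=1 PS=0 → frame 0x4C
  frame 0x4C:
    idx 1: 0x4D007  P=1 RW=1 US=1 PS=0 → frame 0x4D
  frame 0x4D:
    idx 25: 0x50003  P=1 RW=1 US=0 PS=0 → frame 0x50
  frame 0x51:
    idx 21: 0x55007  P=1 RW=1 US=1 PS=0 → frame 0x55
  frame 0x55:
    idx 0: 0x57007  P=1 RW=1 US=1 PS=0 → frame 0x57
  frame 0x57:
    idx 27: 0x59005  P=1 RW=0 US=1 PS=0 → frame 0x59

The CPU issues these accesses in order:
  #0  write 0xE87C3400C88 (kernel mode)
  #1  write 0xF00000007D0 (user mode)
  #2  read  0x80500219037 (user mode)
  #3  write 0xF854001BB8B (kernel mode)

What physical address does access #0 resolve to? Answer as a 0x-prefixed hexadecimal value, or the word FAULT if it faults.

Trace:
#0 VA=0xE87C3400C88 (w,kernel):
  L0: frame=0x3B idx=29 entry=0x3F007 [P=1 RW=1 US=1 PS=0]
  L1: frame=0x3F idx=31 entry=0x43007 [P=1 RW=1 US=1 PS=0]
  L2: frame=0x43 idx=26 entry=0x45087 [P=1 RW=1 US=1 PS=1]
  ✓ 0x45C88 (huge @L2)  — 3 lookups
#1 VA=0xF00000007D0 (w,user):
  L0: frame=0x3B idx=30 entry=0x8000 [P=0 RW=0 US=0 PS=0]
  → PAGE_NOT_PRESENT  (1 entries read)
#2 VA=0x80500219037 (r,user):
  L0: frame=0x3B idx=16 entry=0x49007 [P=1 RW=1 US=1 PS=0]
  L1: frame=0x49 idx=20 entry=0x4C007 [P=1 RW=1 US=1 PS=0]
  L2: frame=0x4C idx=1 entry=0x4D007 [P=1 RW=1 US=1 PS=0]
  L3: frame=0x4D idx=25 entry=0x50003 [P=1 RW=1 US=0 PS=0]
  → PROTECTION_VIOLATION  (4 entries read)
#3 VA=0xF854001BB8B (w,kernel):
  L0: frame=0x3B idx=31 entry=0x51007 [P=1 RW=1 US=1 PS=0]
  L1: frame=0x51 idx=21 entry=0x55007 [P=1 RW=1 US=1 PS=0]
  L2: frame=0x55 idx=0 entry=0x57007 [P=1 RW=1 US=1 PS=0]
  L3: frame=0x57 idx=27 entry=0x59005 [P=1 RW=0 US=1 PS=0]
  → PROTECTION_VIOLATION  (4 entries read)

Access #0 PA: 0x45C88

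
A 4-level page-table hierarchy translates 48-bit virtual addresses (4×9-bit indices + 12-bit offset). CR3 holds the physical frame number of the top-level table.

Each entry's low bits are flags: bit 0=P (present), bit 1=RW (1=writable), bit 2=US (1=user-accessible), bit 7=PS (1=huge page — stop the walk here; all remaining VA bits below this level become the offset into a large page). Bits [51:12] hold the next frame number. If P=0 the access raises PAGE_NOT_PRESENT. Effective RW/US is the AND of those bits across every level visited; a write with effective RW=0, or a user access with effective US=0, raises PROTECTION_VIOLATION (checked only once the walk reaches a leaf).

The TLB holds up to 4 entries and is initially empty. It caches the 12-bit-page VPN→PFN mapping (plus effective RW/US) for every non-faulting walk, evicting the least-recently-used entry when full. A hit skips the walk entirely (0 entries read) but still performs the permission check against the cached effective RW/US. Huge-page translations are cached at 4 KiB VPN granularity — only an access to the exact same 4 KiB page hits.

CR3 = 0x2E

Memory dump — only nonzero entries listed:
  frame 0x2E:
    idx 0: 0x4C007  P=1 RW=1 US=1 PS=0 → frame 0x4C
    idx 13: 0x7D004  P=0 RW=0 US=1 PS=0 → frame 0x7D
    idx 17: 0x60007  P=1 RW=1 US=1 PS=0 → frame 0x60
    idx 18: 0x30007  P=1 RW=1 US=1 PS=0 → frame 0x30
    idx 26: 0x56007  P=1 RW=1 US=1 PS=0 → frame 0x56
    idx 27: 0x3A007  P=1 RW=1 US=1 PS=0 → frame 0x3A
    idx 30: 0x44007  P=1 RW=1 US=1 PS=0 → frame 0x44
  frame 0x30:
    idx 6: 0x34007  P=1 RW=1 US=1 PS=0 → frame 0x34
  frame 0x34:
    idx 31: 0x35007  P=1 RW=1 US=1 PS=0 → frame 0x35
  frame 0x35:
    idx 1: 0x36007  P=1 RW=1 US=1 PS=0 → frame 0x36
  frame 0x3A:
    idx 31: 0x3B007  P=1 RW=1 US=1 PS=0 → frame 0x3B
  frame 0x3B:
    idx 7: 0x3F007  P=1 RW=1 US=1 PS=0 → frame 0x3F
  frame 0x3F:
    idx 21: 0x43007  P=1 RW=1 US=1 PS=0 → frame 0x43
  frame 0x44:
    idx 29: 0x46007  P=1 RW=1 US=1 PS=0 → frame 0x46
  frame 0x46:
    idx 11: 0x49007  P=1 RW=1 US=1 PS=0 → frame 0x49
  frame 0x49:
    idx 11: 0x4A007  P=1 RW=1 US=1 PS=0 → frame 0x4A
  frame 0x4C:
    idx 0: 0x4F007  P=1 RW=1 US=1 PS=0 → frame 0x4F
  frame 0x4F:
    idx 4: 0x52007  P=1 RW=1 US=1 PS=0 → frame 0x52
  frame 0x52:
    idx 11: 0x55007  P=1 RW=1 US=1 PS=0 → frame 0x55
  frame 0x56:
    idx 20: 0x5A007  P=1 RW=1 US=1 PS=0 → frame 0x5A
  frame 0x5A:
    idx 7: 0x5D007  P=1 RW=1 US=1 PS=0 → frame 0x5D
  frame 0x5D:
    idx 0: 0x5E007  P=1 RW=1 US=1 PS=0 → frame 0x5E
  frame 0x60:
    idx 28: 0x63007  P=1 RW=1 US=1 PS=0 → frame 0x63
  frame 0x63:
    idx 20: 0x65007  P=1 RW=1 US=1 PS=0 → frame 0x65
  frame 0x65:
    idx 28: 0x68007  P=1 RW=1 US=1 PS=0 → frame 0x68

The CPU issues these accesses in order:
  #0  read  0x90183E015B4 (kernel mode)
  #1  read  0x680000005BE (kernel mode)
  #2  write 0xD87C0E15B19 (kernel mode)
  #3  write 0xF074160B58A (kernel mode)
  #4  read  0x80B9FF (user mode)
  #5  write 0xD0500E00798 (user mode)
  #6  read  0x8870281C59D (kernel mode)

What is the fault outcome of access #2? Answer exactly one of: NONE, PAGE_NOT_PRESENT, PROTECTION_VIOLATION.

Trace:
#0 VA=0x90183E015B4 (r,kernel):
  L0: frame=0x2E idx=18 entry=0x30007 [P=1 RW=1 US=1 PS=0]
  L1: frame=0x30 idx=6 entry=0x34007 [P=1 RW=1 US=1 PS=0]
  L2: frame=0x34 idx=31 entry=0x35007 [P=1 RW=1 US=1 PS=0]
  L3: frame=0x35 idx=1 entry=0x36007 [P=1 RW=1 US=1 PS=0]
  ✓ 0x365B4  — 4 lookups
#1 VA=0x680000005BE (r,kernel):
  L0: frame=0x2E idx=13 entry=0x7D004 [P=0 RW=0 US=1 PS=0]
  ⇒ fault: PAGE_NOT_PRESENT  — 1 lookups
#2 VA=0xD87C0E15B19 (w,kernel):
  L0: frame=0x2E idx=27 entry=0x3A007 [P=1 RW=1 US=1 PS=0]
  L1: frame=0x3A idx=31 entry=0x3B007 [P=1 RW=1 US=1 PS=0]
  L2: frame=0x3B idx=7 entry=0x3F007 [P=1 RW=1 US=1 PS=0]
  L3: frame=0x3F idx=21 entry=0x43007 [P=1 RW=1 US=1 PS=0]
  ✓ 0x43B19  — 4 lookups
#3 VA=0xF074160B58A (w,kernel):
  L0: frame=0x2E idx=30 entry=0x44007 [P=1 RW=1 US=1 PS=0]
  L1: frame=0x44 idx=29 entry=0x46007 [P=1 RW=1 US=1 PS=0]
  L2: frame=0x46 idx=11 entry=0x49007 [P=1 RW=1 US=1 PS=0]
  L3: frame=0x49 idx=11 entry=0x4A007 [P=1 RW=1 US=1 PS=0]
  ✓ 0x4A58A  — 4 lookups
#4 VA=0x80B9FF (r,user):
  L0: frame=0x2E idx=0 entry=0x4C007 [P=1 RW=1 US=1 PS=0]
  L1: frame=0x4C idx=0 entry=0x4F007 [P=1 RW=1 US=1 PS=0]
  L2: frame=0x4F idx=4 entry=0x52007 [P=1 RW=1 US=1 PS=0]
  L3: frame=0x52 idx=11 entry=0x55007 [P=1 RW=1 US=1 PS=0]
  ✓ 0x559FF  — 4 lookups
#5 VA=0xD0500E00798 (w,user):
  L0: frame=0x2E idx=26 entry=0x56007 [P=1 RW=1 US=1 PS=0]
  L1: frame=0x56 idx=20 entry=0x5A007 [P=1 RW=1 US=1 PS=0]
  L2: frame=0x5A idx=7 entry=0x5D007 [P=1 RW=1 US=1 PS=0]
  L3: frame=0x5D idx=0 entry=0x5E007 [P=1 RW=1 US=1 PS=0]
  ✓ 0x5E798  — 4 lookups
#6 VA=0x8870281C59D (r,kernel):
  L0: frame=0x2E idx=17 entry=0x60007 [P=1 RW=1 US=1 PS=0]
  L1: frame=0x60 idx=28 entry=0x63007 [P=1 RW=1 US=1 PS=0]
  L2: frame=0x63 idx=20 entry=0x65007 [P=1 RW=1 US=1 PS=0]
  L3: frame=0x65 idx=28 entry=0x68007 [P=1 RW=1 US=1 PS=0]
  ✓ 0x6859D  — 4 lookups

Access #2 fault: NONE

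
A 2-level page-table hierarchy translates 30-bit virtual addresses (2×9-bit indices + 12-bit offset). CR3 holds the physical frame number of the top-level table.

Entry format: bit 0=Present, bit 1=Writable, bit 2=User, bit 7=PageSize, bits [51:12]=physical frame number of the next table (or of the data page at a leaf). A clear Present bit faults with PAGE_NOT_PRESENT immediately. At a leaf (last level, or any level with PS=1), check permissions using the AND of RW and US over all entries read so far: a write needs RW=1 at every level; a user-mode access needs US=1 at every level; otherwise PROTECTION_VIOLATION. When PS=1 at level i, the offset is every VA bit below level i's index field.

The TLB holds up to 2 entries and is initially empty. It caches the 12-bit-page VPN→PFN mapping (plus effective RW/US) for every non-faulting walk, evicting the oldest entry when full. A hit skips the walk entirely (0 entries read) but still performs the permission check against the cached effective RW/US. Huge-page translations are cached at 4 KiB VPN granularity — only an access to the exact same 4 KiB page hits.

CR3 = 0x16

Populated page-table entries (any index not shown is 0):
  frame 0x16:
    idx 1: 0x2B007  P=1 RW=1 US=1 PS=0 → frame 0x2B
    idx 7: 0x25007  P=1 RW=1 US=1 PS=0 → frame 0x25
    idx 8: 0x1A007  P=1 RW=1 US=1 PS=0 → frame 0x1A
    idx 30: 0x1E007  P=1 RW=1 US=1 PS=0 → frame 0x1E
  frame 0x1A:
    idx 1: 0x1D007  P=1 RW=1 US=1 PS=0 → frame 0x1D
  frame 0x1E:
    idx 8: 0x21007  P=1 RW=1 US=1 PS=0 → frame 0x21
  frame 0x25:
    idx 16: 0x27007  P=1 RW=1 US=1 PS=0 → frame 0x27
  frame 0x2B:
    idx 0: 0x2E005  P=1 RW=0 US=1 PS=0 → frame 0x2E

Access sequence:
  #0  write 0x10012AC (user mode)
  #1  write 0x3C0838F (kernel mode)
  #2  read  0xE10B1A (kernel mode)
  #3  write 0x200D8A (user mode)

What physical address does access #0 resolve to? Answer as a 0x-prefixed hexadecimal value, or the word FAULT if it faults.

Walk each access:
#0 VA=0x10012AC (w,user):
  lvl0: tbl 0x16, slot 8 ⇒ 0x1A007 (P1/RW1/US1/PS0)
  lvl1: tbl 0x1A, slot 1 ⇒ 0x1D007 (P1/RW1/US1/PS0)
  ✓ 0x1D2AC  — 2 lookups
#1 VA=0x3C0838F (w,kernel):
  lvl0: tbl 0x16, slot 30 ⇒ 0x1E007 (P1/RW1/US1/PS0)
  lvl1: tbl 0x1E, slot 8 ⇒ 0x21007 (P1/RW1/US1/PS0)
  ✓ 0x2138F  — 2 lookups
#2 VA=0xE10B1A (r,kernel):
  lvl0: tbl 0x16, slot 7 ⇒ 0x25007 (P1/RW1/US1/PS0)
  lvl1: tbl 0x25, slot 16 ⇒ 0x27007 (P1/RW1/US1/PS0)
  ✓ 0x27B1A  — 2 lookups
#3 VA=0x200D8A (w,user):
  lvl0: tbl 0x16, slot 1 ⇒ 0x2B007 (P1/RW1/US1/PS0)
  lvl1: tbl 0x2B, slot 0 ⇒ 0x2E005 (P1/RW0/US1/PS0)
  ⇒ fault: PROTECTION_VIOLATION  — 2 lookups

Access #0 PA: 0x1D2AC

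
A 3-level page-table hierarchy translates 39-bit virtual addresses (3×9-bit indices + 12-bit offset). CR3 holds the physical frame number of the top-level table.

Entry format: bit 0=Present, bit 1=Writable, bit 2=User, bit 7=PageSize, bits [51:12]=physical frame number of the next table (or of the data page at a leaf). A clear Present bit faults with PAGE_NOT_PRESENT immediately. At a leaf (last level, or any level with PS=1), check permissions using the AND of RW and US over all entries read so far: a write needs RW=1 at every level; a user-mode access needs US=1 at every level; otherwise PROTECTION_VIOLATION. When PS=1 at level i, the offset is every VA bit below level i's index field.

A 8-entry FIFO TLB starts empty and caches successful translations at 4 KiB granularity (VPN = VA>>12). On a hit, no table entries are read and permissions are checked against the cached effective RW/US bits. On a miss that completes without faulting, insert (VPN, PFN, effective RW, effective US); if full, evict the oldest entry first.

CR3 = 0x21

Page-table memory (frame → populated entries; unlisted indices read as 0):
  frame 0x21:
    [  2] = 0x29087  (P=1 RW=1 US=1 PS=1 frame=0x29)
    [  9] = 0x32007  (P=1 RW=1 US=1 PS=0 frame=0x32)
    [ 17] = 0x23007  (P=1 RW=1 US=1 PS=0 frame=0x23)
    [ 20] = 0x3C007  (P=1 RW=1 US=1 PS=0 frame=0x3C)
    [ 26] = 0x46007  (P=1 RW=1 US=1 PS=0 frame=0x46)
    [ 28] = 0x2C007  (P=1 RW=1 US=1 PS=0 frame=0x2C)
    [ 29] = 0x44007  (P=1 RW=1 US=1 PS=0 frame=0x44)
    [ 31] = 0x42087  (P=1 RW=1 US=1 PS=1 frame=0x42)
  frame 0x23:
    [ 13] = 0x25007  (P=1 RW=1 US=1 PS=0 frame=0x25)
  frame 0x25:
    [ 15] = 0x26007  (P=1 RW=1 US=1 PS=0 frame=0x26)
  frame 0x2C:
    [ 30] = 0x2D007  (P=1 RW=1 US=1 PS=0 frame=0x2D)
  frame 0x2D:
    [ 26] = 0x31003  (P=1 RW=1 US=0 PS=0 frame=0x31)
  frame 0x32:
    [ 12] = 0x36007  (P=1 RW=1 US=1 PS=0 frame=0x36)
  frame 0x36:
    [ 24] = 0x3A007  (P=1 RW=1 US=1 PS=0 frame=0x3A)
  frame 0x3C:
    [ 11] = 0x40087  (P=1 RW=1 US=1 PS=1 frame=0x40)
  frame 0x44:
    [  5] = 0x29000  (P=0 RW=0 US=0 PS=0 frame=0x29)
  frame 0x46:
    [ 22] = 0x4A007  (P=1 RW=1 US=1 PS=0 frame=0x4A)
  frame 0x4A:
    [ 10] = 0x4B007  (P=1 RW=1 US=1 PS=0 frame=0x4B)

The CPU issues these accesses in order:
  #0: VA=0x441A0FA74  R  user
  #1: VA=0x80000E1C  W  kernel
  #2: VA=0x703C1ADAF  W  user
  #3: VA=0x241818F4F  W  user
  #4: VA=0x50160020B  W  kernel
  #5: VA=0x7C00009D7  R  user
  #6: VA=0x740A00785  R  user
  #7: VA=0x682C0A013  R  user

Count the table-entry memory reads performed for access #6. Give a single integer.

Per-access translation:
#0 VA=0x441A0FA74 (r,user):
  [0] read 0x21 idx=17: raw=0x23007 flags P=1 W=1 U=1 S=0
  [1] read 0x23 idx=13: raw=0x25007 flags P=1 W=1 U=1 S=0
  [2] read 0x25 idx=15: raw=0x26007 flags P=1 W=1 U=1 S=0
  ✓ 0x26A74  — 3 lookups
#1 VA=0x80000E1C (w,kernel):
  [0] read 0x21 idx=2: raw=0x29087 flags P=1 W=1 U=1 S=1
  ✓ 0x29E1C (huge @L0)  — 1 lookups
#2 VA=0x703C1ADAF (w,user):
  [0] read 0x21 idx=28: raw=0x2C007 flags P=1 W=1 U=1 S=0
  [1] read 0x2C idx=30: raw=0x2D007 flags P=1 W=1 U=1 S=0
  [2] read 0x2D idx=26: raw=0x31003 flags P=1 W=1 U=0 S=0
  → PROTECTION_VIOLATION  (3 entries read)
#3 VA=0x241818F4F (w,user):
  [0] read 0x21 idx=9: raw=0x32007 flags P=1 W=1 U=1 S=0
  [1] read 0x32 idx=12: raw=0x36007 flags P=1 W=1 U=1 S=0
  [2] read 0x36 idx=24: raw=0x3A007 flags P=1 W=1 U=1 S=0
  ✓ 0x3AF4F  — 3 lookups
#4 VA=0x50160020B (w,kernel):
  [0] read 0x21 idx=20: raw=0x3C007 flags P=1 W=1 U=1 S=0
  [1] read 0x3C idx=11: raw=0x40087 flags P=1 W=1 U=1 S=1
  ✓ 0x4020B (huge @L1)  — 2 lookups
#5 VA=0x7C00009D7 (r,user):
  [0] read 0x21 idx=31: raw=0x42087 flags P=1 W=1 U=1 S=1
  ✓ 0x429D7 (huge @L0)  — 1 lookups
#6 VA=0x740A00785 (r,user):
  [0] read 0x21 idx=29: raw=0x44007 flags P=1 W=1 U=1 S=0
  [1] read 0x44 idx=5: raw=0x29000 flags P=0 W=0 U=0 S=0
  → PAGE_NOT_PRESENT  (2 entries read)
#7 VA=0x682C0A013 (r,user):
  [0] read 0x21 idx=26: raw=0x46007 flags P=1 W=1 U=1 S=0
  [1] read 0x46 idx=22: raw=0x4A007 flags P=1 W=1 U=1 S=0
  [2] read 0x4A idx=10: raw=0x4B007 flags P=1 W=1 U=1 S=0
  ✓ 0x4B013  — 3 lookups

Entries read for #6: 2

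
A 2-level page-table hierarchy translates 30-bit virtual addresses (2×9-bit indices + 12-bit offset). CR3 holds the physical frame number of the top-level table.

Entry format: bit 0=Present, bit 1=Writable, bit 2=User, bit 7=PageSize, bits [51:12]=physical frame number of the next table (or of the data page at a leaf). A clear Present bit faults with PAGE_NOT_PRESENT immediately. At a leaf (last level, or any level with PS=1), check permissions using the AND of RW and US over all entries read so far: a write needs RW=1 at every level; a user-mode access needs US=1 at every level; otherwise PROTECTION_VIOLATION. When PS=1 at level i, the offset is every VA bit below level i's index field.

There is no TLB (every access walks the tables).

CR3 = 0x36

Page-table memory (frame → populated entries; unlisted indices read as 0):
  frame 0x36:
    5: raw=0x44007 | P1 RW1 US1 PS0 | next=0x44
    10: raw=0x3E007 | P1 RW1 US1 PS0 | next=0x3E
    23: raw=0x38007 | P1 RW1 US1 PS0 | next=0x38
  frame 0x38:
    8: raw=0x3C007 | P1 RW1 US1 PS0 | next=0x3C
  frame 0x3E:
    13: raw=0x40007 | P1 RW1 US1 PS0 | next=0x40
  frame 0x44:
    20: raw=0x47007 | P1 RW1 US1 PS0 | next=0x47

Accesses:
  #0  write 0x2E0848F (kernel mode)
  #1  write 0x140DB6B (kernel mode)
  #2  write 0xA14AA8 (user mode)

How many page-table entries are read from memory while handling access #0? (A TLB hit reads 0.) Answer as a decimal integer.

Walk each access:
#0 VA=0x2E0848F (w,kernel):
  L0 @0x36[23] → 0x38007  P=1,RW=1,US=1,PS=0
  L1 @0x38[8] → 0x3C007  P=1,RW=1,US=1,PS=0
  → PA=0x3C48F  (2 entries read)
#1 VA=0x140DB6B (w,kernel):
  L0 @0x36[10] → 0x3E007  P=1,RW=1,US=1,PS=0
  L1 @0x3E[13] → 0x40007  P=1,RW=1,US=1,PS=0
  → PA=0x40B6B  (2 entries read)
#2 VA=0xA14AA8 (w,user):
  L0 @0x36[5] → 0x44007  P=1,RW=1,US=1,PS=0
  L1 @0x44[20] → 0x47007  P=1,RW=1,US=1,PS=0
  → PA=0x47AA8  (2 entries read)

Entries read for #0: 2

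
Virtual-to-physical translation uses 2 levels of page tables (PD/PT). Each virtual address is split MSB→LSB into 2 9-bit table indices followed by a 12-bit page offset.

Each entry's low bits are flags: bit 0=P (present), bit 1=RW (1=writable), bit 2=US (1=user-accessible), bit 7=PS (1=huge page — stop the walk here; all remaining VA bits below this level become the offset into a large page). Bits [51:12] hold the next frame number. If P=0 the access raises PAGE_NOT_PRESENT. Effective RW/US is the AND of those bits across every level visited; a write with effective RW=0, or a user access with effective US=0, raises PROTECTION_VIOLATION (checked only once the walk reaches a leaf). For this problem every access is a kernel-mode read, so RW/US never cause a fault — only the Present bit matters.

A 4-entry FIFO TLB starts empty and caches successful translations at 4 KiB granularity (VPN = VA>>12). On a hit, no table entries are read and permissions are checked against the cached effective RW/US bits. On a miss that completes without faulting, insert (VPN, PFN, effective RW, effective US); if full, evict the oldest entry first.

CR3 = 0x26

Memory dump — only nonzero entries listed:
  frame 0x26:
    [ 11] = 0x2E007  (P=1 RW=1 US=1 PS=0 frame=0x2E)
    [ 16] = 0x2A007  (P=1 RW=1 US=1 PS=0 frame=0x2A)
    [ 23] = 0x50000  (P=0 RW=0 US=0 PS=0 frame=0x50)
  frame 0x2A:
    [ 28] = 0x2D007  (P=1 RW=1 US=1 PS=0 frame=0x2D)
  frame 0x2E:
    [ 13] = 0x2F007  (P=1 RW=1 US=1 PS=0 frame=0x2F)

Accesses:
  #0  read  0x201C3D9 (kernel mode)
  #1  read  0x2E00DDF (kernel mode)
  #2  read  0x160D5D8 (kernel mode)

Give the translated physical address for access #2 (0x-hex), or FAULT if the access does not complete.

Per-access translation:
#0 VA=0x201C3D9 (r,kernel):
  L0 @0x26[16] → 0x2A007  P=1,RW=1,US=1,PS=0
  L1 @0x2A[28] → 0x2D007  P=1,RW=1,US=1,PS=0
  ⇒ phys 0x2D3D9  [2 reads]
#1 VA=0x2E00DDF (r,kernel):
  L0 @0x26[23] → 0x50000  P=0,RW=0,US=0,PS=0
  → PAGE_NOT_PRESENT  (1 entries read)
#2 VA=0x160D5D8 (r,kernel):
  L0 @0x26[11] → 0x2E007  P=1,RW=1,US=1,PS=0
  L1 @0x2E[13] → 0x2F007  P=1,RW=1,US=1,PS=0
  ⇒ phys 0x2F5D8  [2 reads]

Access #2 PA: 0x2F5D8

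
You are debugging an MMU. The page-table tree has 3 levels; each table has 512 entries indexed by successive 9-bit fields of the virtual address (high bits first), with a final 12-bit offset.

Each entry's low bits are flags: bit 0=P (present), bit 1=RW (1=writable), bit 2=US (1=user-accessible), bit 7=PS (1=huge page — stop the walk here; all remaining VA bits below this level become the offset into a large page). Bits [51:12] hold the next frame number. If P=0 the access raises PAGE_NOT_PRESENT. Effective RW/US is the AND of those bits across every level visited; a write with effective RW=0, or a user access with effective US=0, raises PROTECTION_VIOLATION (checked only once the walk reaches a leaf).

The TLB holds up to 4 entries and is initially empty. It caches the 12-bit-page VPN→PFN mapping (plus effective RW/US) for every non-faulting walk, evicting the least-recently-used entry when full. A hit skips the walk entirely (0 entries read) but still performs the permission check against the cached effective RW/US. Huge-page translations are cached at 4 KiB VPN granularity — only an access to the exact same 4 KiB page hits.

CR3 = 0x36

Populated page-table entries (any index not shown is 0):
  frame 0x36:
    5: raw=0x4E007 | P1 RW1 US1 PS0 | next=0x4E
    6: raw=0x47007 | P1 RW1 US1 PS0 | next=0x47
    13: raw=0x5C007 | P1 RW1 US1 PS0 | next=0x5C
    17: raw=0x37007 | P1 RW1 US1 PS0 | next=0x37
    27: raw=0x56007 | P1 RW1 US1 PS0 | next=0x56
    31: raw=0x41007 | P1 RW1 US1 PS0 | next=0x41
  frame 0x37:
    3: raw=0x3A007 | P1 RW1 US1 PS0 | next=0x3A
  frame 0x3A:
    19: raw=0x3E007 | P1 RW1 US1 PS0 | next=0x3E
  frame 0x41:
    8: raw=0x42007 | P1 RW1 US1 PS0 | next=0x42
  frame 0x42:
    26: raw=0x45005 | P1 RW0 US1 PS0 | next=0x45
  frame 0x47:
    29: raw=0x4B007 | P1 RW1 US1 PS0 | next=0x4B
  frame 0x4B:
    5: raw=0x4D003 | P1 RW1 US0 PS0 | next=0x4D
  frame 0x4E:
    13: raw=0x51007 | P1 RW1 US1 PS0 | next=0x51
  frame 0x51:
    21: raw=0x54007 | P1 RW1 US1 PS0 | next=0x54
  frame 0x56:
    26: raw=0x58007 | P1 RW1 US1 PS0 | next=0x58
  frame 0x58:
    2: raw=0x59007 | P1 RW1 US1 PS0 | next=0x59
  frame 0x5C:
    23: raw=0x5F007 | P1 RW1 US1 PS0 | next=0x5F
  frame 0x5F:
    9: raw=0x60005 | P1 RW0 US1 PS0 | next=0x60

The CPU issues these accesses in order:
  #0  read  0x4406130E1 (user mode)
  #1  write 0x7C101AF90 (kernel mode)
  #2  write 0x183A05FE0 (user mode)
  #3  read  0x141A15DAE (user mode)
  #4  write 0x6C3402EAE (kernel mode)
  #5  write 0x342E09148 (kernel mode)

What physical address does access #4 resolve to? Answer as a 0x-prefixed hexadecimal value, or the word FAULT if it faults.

Trace:
#0 VA=0x4406130E1 (r,user):
  L0: frame=0x36 idx=17 entry=0x37007 [P=1 RW=1 US=1 PS=0]
  L1: frame=0x37 idx=3 entry=0x3A007 [P=1 RW=1 US=1 PS=0]
  L2: frame=0x3A idx=19 entry=0x3E007 [P=1 RW=1 US=1 PS=0]
  → PA=0x3E0E1  (3 entries read)
#1 VA=0x7C101AF90 (w,kernel):
  L0: frame=0x36 idx=31 entry=0x41007 [P=1 RW=1 US=1 PS=0]
  L1: frame=0x41 idx=8 entry=0x42007 [P=1 RW=1 US=1 PS=0]
  L2: frame=0x42 idx=26 entry=0x45005 [P=1 RW=0 US=1 PS=0]
  ✗ PROTECTION_VIOLATION  [3 reads]
#2 VA=0x183A05FE0 (w,user):
  L0: frame=0x36 idx=6 entry=0x47007 [P=1 RW=1 US=1 PS=0]
  L1: frame=0x47 idx=29 entry=0x4B007 [P=1 RW=1 US=1 PS=0]
  L2: frame=0x4B idx=5 entry=0x4D003 [P=1 RW=1 US=0 PS=0]
  ✗ PROTECTION_VIOLATION  [3 reads]
#3 VA=0x141A15DAE (r,user):
  L0: frame=0x36 idx=5 entry=0x4E007 [P=1 RW=1 US=1 PS=0]
  L1: frame=0x4E idx=13 entry=0x51007 [P=1 RW=1 US=1 PS=0]
  L2: frame=0x51 idx=21 entry=0x54007 [P=1 RW=1 US=1 PS=0]
  → PA=0x54DAE  (3 entries read)
#4 VA=0x6C3402EAE (w,kernel):
  L0: frame=0x36 idx=27 entry=0x56007 [P=1 RW=1 US=1 PS=0]
  L1: frame=0x56 idx=26 entry=0x58007 [P=1 RW=1 US=1 PS=0]
  L2: frame=0x58 idx=2 entry=0x59007 [P=1 RW=1 US=1 PS=0]
  → PA=0x59EAE  (3 entries read)
#5 VA=0x342E09148 (w,kernel):
  L0: frame=0x36 idx=13 entry=0x5C007 [P=1 RW=1 US=1 PS=0]
  L1: frame=0x5C idx=23 entry=0x5F007 [P=1 RW=1 US=1 PS=0]
  L2: frame=0x5F idx=9 entry=0x60005 [P=1 RW=0 US=1 PS=0]
  ✗ PROTECTION_VIOLATION  [3 reads]

Access #4 PA: 0x59EAE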